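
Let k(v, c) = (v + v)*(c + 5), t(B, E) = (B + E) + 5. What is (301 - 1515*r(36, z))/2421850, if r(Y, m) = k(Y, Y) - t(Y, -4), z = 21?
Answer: -2207962/1210925 ≈ -1.8234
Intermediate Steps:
t(B, E) = 5 + B + E
k(v, c) = 2*v*(5 + c) (k(v, c) = (2*v)*(5 + c) = 2*v*(5 + c))
r(Y, m) = -1 - Y + 2*Y*(5 + Y) (r(Y, m) = 2*Y*(5 + Y) - (5 + Y - 4) = 2*Y*(5 + Y) - (1 + Y) = 2*Y*(5 + Y) + (-1 - Y) = -1 - Y + 2*Y*(5 + Y))
(301 - 1515*r(36, z))/2421850 = (301 - 1515*(-1 - 1*36 + 2*36*(5 + 36)))/2421850 = (301 - 1515*(-1 - 36 + 2*36*41))*(1/2421850) = (301 - 1515*(-1 - 36 + 2952))*(1/2421850) = (301 - 1515*2915)*(1/2421850) = (301 - 4416225)*(1/2421850) = -4415924*1/2421850 = -2207962/1210925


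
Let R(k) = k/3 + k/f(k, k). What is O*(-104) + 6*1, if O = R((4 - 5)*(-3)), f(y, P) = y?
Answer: -202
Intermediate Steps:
R(k) = 1 + k/3 (R(k) = k/3 + k/k = k*(⅓) + 1 = k/3 + 1 = 1 + k/3)
O = 2 (O = 1 + ((4 - 5)*(-3))/3 = 1 + (-1*(-3))/3 = 1 + (⅓)*3 = 1 + 1 = 2)
O*(-104) + 6*1 = 2*(-104) + 6*1 = -208 + 6 = -202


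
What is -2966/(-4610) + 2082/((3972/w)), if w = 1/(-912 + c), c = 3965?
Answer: 2998070373/4658603230 ≈ 0.64356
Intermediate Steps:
w = 1/3053 (w = 1/(-912 + 3965) = 1/3053 ≈ 0.00032755)
-2966/(-4610) + 2082/((3972/w)) = -2966/(-4610) + 2082/((3972/(1/3053))) = -2966*(-1/4610) + 2082/((3972*3053)) = 1483/2305 + 2082/12126516 = 1483/2305 + 2082*(1/12126516) = 1483/2305 + 347/2021086 = 2998070373/4658603230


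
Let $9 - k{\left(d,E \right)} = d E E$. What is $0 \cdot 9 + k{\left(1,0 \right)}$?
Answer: $9$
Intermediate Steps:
$k{\left(d,E \right)} = 9 - d E^{2}$ ($k{\left(d,E \right)} = 9 - d E E = 9 - E d E = 9 - d E^{2}$)
$0 \cdot 9 + k{\left(1,0 \right)} = 0 \cdot 9 + \left(9 - 1 \cdot 0^{2}\right) = 0 + \left(9 - 1 \cdot 0\right) = 0 + \left(9 + 0\right) = 0 + 9 = 9$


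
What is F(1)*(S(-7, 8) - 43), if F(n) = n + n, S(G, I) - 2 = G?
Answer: -96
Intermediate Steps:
S(G, I) = 2 + G
F(n) = 2*n
F(1)*(S(-7, 8) - 43) = (2*1)*((2 - 7) - 43) = 2*(-5 - 43) = 2*(-48) = -96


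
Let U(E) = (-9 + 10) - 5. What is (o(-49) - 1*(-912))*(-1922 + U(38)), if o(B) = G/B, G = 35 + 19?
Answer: -85965084/49 ≈ -1.7544e+6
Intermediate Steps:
U(E) = -4 (U(E) = 1 - 5 = -4)
G = 54
o(B) = 54/B
(o(-49) - 1*(-912))*(-1922 + U(38)) = (54/(-49) - 1*(-912))*(-1922 - 4) = (54*(-1/49) + 912)*(-1926) = (-54/49 + 912)*(-1926) = (44634/49)*(-1926) = -85965084/49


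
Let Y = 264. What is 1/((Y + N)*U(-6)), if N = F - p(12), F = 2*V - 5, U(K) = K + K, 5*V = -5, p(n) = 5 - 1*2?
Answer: -1/3048 ≈ -0.00032808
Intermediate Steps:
p(n) = 3 (p(n) = 5 - 2 = 3)
V = -1 (V = (1/5)*(-5) = -1)
U(K) = 2*K
F = -7 (F = 2*(-1) - 5 = -2 - 5 = -7)
N = -10 (N = -7 - 1*3 = -7 - 3 = -10)
1/((Y + N)*U(-6)) = 1/((264 - 10)*(2*(-6))) = 1/(254*(-12)) = 1/(-3048) = -1/3048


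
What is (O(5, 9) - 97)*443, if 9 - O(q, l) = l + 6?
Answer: -45629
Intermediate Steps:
O(q, l) = 3 - l (O(q, l) = 9 - (l + 6) = 9 - (6 + l) = 9 + (-6 - l) = 3 - l)
(O(5, 9) - 97)*443 = ((3 - 1*9) - 97)*443 = ((3 - 9) - 97)*443 = (-6 - 97)*443 = -103*443 = -45629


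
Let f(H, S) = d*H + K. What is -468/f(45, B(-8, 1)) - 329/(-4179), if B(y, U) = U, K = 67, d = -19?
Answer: 79108/117609 ≈ 0.67264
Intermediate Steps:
f(H, S) = 67 - 19*H (f(H, S) = -19*H + 67 = 67 - 19*H)
-468/f(45, B(-8, 1)) - 329/(-4179) = -468/(67 - 19*45) - 329/(-4179) = -468/(67 - 855) - 329*(-1/4179) = -468/(-788) + 47/597 = -468*(-1/788) + 47/597 = 117/197 + 47/597 = 79108/117609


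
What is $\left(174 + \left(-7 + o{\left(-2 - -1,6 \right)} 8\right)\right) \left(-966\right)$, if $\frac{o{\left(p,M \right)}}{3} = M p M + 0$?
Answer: $673302$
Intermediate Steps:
$o{\left(p,M \right)} = 3 p M^{2}$ ($o{\left(p,M \right)} = 3 \left(M p M + 0\right) = 3 \left(p M^{2} + 0\right) = 3 p M^{2}$)
$\left(174 + \left(-7 + o{\left(-2 - -1,6 \right)} 8\right)\right) \left(-966\right) = \left(174 + \left(-7 + 3 \left(-2 - -1\right) 6^{2} \cdot 8\right)\right) \left(-966\right) = \left(174 + \left(-7 + 3 \left(-2 + 1\right) 36 \cdot 8\right)\right) \left(-966\right) = \left(174 + \left(-7 + 3 \left(-1\right) 36 \cdot 8\right)\right) \left(-966\right) = \left(174 - 871\right) \left(-966\right) = \left(-697\right) \left(-966\right) = 673302$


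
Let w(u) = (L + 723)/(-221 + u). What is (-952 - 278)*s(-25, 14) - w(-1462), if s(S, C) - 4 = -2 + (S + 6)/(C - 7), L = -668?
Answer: 940985/1071 ≈ 878.60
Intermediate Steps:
w(u) = 55/(-221 + u) (w(u) = (-668 + 723)/(-221 + u) = 55/(-221 + u))
s(S, C) = 2 + (6 + S)/(-7 + C) (s(S, C) = 4 + (-2 + (S + 6)/(C - 7)) = 4 + (-2 + (6 + S)/(-7 + C)) = 2 + (6 + S)/(-7 + C))
(-952 - 278)*s(-25, 14) - w(-1462) = (-952 - 278)*((-8 - 25 + 2*14)/(-7 + 14)) - 55/(-221 - 1462) = -1230*(-8 - 25 + 28)/7 - 55/(-1683) = -1230*(-5)/7 - 55*(-1)/1683 = -1230*(-5/7) - 1*(-5/153) = 6150/7 + 5/153 = 940985/1071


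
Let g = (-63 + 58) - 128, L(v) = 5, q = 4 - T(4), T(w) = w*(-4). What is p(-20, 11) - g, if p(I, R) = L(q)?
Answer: 138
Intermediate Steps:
T(w) = -4*w
q = 20 (q = 4 - (-4)*4 = 4 - 1*(-16) = 4 + 16 = 20)
p(I, R) = 5
g = -133 (g = -5 - 128 = -133)
p(-20, 11) - g = 5 - 1*(-133) = 5 + 133 = 138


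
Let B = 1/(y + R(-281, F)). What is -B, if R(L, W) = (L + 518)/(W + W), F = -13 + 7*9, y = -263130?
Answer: 100/26312763 ≈ 3.8004e-6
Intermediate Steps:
F = 50 (F = -13 + 63 = 50)
R(L, W) = (518 + L)/(2*W) (R(L, W) = (518 + L)/((2*W)) = (518 + L)*(1/(2*W)) = (518 + L)/(2*W))
B = -100/26312763 (B = 1/(-263130 + (1/2)*(518 - 281)/50) = 1/(-263130 + (1/2)*(1/50)*237) = 1/(-263130 + 237/100) = 1/(-26312763/100) = -100/26312763 ≈ -3.8004e-6)
-B = -1*(-100/26312763) = 100/26312763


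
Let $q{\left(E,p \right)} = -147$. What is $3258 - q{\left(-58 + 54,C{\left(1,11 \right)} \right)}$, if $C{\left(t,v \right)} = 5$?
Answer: $3405$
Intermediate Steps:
$3258 - q{\left(-58 + 54,C{\left(1,11 \right)} \right)} = 3258 - -147 = 3258 + 147 = 3405$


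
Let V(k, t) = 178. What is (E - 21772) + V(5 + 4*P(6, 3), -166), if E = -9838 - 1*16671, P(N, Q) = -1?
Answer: -48103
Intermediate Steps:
E = -26509 (E = -9838 - 16671 = -26509)
(E - 21772) + V(5 + 4*P(6, 3), -166) = (-26509 - 21772) + 178 = -48281 + 178 = -48103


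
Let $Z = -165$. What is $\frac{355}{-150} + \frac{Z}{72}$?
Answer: $- \frac{559}{120} \approx -4.6583$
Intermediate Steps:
$\frac{355}{-150} + \frac{Z}{72} = \frac{355}{-150} - \frac{165}{72} = 355 \left(- \frac{1}{150}\right) - \frac{55}{24} = - \frac{71}{30} - \frac{55}{24} = - \frac{559}{120}$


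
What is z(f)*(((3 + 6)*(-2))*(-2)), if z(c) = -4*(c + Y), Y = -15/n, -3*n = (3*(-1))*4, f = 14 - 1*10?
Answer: -36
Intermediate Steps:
f = 4 (f = 14 - 10 = 4)
n = 4 (n = -3*(-1)*4/3 = -(-1)*4 = -1/3*(-12) = 4)
Y = -15/4 ≈ -3.7500
z(c) = 15 - 4*c (z(c) = -4*(c - 15/4) = -4*(-15/4 + c) = 15 - 4*c)
z(f)*(((3 + 6)*(-2))*(-2)) = (15 - 4*4)*(((3 + 6)*(-2))*(-2)) = (15 - 16)*((9*(-2))*(-2)) = -(-18)*(-2) = -1*36 = -36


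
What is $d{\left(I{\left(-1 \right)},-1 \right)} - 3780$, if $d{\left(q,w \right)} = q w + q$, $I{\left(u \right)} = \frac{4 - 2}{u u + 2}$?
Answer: $-3780$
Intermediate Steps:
$I{\left(u \right)} = \frac{2}{2 + u^{2}}$ ($I{\left(u \right)} = \frac{2}{u^{2} + 2} = \frac{2}{2 + u^{2}}$)
$d{\left(q,w \right)} = q + q w$
$d{\left(I{\left(-1 \right)},-1 \right)} - 3780 = \frac{2}{2 + \left(-1\right)^{2}} \left(1 - 1\right) - 3780 = \frac{2}{2 + 1} \cdot 0 - 3780 = \frac{2}{3} \cdot 0 - 3780 = 0 - 3780 = -3780$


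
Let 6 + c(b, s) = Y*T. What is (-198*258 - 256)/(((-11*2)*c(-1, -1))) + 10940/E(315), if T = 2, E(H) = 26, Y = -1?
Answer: 73825/572 ≈ 129.06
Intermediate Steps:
c(b, s) = -8 (c(b, s) = -6 - 1*2 = -6 - 2 = -8)
(-198*258 - 256)/(((-11*2)*c(-1, -1))) + 10940/E(315) = (-198*258 - 256)/((-11*2*(-8))) + 10940/26 = (-51084 - 256)/((-22*(-8))) + 10940*(1/26) = -51340/176 + 5470/13 = -51340*1/176 + 5470/13 = -12835/44 + 5470/13 = 73825/572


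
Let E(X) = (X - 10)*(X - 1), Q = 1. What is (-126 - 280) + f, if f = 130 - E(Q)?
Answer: -276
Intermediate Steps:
E(X) = (-1 + X)*(-10 + X) (E(X) = (-10 + X)*(-1 + X) = (-1 + X)*(-10 + X))
f = 130 (f = 130 - (10 + 1² - 11*1) = 130 - (10 + 1 - 11) = 130 - 1*0 = 130 + 0 = 130)
(-126 - 280) + f = (-126 - 280) + 130 = -406 + 130 = -276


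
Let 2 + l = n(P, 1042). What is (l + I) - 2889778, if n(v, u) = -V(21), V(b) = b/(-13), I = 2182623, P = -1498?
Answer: -9193020/13 ≈ -7.0716e+5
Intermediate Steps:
V(b) = -b/13 (V(b) = b*(-1/13) = -b/13)
n(v, u) = 21/13 (n(v, u) = -(-1)*21/13 = -1*(-21/13) = 21/13)
l = -5/13 (l = -2 + 21/13 = -5/13 ≈ -0.38462)
(l + I) - 2889778 = (-5/13 + 2182623) - 2889778 = 28374094/13 - 2889778 = -9193020/13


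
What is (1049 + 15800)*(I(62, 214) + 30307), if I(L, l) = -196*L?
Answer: 305893595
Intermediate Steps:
(1049 + 15800)*(I(62, 214) + 30307) = (1049 + 15800)*(-196*62 + 30307) = 16849*(-12152 + 30307) = 16849*18155 = 305893595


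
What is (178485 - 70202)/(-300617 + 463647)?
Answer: 15469/23290 ≈ 0.66419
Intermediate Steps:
(178485 - 70202)/(-300617 + 463647) = 108283/163030 = 108283*(1/163030) = 15469/23290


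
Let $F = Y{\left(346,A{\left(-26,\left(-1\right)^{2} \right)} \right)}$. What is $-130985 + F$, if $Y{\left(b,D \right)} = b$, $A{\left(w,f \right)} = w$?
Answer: $-130639$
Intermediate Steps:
$F = 346$
$-130985 + F = -130985 + 346 = -130639$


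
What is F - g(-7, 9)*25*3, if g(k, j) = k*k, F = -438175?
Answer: -441850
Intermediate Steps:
g(k, j) = k²
F - g(-7, 9)*25*3 = -438175 - (-7)²*25*3 = -438175 - 49*25*3 = -438175 - 1225*3 = -438175 - 1*3675 = -438175 - 3675 = -441850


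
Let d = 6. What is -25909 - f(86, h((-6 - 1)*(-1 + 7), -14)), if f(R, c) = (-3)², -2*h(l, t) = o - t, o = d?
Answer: -25918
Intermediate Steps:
o = 6
h(l, t) = -3 + t/2 (h(l, t) = -(6 - t)/2 = -3 + t/2)
f(R, c) = 9
-25909 - f(86, h((-6 - 1)*(-1 + 7), -14)) = -25909 - 1*9 = -25909 - 9 = -25918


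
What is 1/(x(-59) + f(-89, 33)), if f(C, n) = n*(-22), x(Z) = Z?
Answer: -1/785 ≈ -0.0012739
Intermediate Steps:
f(C, n) = -22*n
1/(x(-59) + f(-89, 33)) = 1/(-59 - 22*33) = 1/(-59 - 726) = 1/(-785) = -1/785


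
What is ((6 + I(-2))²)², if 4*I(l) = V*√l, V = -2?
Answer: (12 - I*√2)⁴/16 ≈ 1188.3 - 602.46*I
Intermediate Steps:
I(l) = -√l/2 (I(l) = (-2*√l)/4 = -√l/2)
((6 + I(-2))²)² = ((6 - I*√2/2)²)² = (6 - I*√2/2)⁴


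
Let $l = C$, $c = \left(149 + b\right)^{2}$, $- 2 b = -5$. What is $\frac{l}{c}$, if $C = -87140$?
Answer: $- \frac{348560}{91809} \approx -3.7966$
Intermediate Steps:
$b = \frac{5}{2}$ ($b = \left(- \frac{1}{2}\right) \left(-5\right) = \frac{5}{2} \approx 2.5$)
$c = \frac{91809}{4}$ ($c = \left(149 + \frac{5}{2}\right)^{2} = \left(\frac{303}{2}\right)^{2} = \frac{91809}{4} \approx 22952.0$)
$l = -87140$
$\frac{l}{c} = - \frac{87140}{\frac{91809}{4}} = \left(-87140\right) \frac{4}{91809} = - \frac{348560}{91809}$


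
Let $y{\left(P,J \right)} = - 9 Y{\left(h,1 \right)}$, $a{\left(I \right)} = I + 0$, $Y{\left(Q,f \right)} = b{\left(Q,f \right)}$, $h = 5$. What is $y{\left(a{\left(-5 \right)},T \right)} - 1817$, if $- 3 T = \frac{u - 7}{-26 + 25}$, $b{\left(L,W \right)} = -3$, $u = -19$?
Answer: $-1790$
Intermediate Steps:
$Y{\left(Q,f \right)} = -3$
$a{\left(I \right)} = I$
$T = - \frac{26}{3}$ ($T = - \frac{\left(-19 - 7\right) \frac{1}{-26 + 25}}{3} = - \frac{\left(-26\right) \frac{1}{-1}}{3} = - \frac{\left(-26\right) \left(-1\right)}{3} = \left(- \frac{1}{3}\right) 26 = - \frac{26}{3} \approx -8.6667$)
$y{\left(P,J \right)} = 27$ ($y{\left(P,J \right)} = \left(-9\right) \left(-3\right) = 27$)
$y{\left(a{\left(-5 \right)},T \right)} - 1817 = 27 - 1817 = -1790$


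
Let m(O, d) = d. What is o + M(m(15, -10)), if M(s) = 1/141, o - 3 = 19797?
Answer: 2791801/141 ≈ 19800.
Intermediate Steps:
o = 19800 (o = 3 + 19797 = 19800)
M(s) = 1/141
o + M(m(15, -10)) = 19800 + 1/141 = 2791801/141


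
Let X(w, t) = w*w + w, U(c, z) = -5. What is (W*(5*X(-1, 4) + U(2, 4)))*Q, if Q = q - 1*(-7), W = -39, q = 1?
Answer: 1560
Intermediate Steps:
X(w, t) = w + w**2 (X(w, t) = w**2 + w = w + w**2)
Q = 8 (Q = 1 - 1*(-7) = 1 + 7 = 8)
(W*(5*X(-1, 4) + U(2, 4)))*Q = -39*(5*(-(1 - 1)) - 5)*8 = -39*(5*(-1*0) - 5)*8 = -39*(5*0 - 5)*8 = -39*(0 - 5)*8 = -39*(-5)*8 = 195*8 = 1560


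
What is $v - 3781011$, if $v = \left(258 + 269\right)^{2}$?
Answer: $-3503282$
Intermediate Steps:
$v = 277729$ ($v = 527^{2} = 277729$)
$v - 3781011 = 277729 - 3781011 = -3503282$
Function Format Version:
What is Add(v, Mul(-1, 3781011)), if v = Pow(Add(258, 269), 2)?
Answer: -3503282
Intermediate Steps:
v = 277729 (v = Pow(527, 2) = 277729)
Add(v, Mul(-1, 3781011)) = Add(277729, Mul(-1, 3781011)) = Add(277729, -3781011) = -3503282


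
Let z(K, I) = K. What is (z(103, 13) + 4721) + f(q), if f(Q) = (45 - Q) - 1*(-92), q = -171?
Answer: 5132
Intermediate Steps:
f(Q) = 137 - Q (f(Q) = (45 - Q) + 92 = 137 - Q)
(z(103, 13) + 4721) + f(q) = (103 + 4721) + (137 - 1*(-171)) = 4824 + (137 + 171) = 4824 + 308 = 5132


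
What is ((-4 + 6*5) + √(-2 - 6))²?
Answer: 668 + 104*I*√2 ≈ 668.0 + 147.08*I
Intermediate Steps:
((-4 + 6*5) + √(-2 - 6))² = ((-4 + 30) + √(-8))² = (26 + 2*I*√2)²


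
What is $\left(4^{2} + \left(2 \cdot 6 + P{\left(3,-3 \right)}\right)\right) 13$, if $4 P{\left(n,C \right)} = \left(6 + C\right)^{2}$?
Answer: $\frac{1573}{4} \approx 393.25$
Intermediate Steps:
$P{\left(n,C \right)} = \frac{\left(6 + C\right)^{2}}{4}$
$\left(4^{2} + \left(2 \cdot 6 + P{\left(3,-3 \right)}\right)\right) 13 = \left(4^{2} + \left(2 \cdot 6 + \frac{\left(6 - 3\right)^{2}}{4}\right)\right) 13 = \left(16 + \left(12 + \frac{3^{2}}{4}\right)\right) 13 = \left(16 + \left(12 + \frac{1}{4} \cdot 9\right)\right) 13 = \left(16 + \left(12 + \frac{9}{4}\right)\right) 13 = \left(16 + \frac{57}{4}\right) 13 = \frac{121}{4} \cdot 13 = \frac{1573}{4}$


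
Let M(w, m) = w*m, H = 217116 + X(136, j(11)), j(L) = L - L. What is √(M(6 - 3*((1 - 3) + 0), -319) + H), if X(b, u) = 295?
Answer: √213583 ≈ 462.15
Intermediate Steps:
j(L) = 0
H = 217411 (H = 217116 + 295 = 217411)
M(w, m) = m*w
√(M(6 - 3*((1 - 3) + 0), -319) + H) = √(-319*(6 - 3*((1 - 3) + 0)) + 217411) = √(-319*(6 - 3*(-2 + 0)) + 217411) = √(-319*(6 - 3*(-2)) + 217411) = √(-319*(6 + 6) + 217411) = √(-319*12 + 217411) = √(-3828 + 217411) = √213583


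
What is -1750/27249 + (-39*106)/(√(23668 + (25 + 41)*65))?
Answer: -1750/27249 - 2067*√27958/13979 ≈ -24.788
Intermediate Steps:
-1750/27249 + (-39*106)/(√(23668 + (25 + 41)*65)) = -1750*1/27249 - 4134/√(23668 + 66*65) = -1750/27249 - 4134/√(23668 + 4290) = -1750/27249 - 4134*√27958/27958 = -1750/27249 - 2067*√27958/13979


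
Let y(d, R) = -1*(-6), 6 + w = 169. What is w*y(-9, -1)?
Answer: 978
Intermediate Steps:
w = 163 (w = -6 + 169 = 163)
y(d, R) = 6
w*y(-9, -1) = 163*6 = 978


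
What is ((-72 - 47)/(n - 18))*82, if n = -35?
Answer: 9758/53 ≈ 184.11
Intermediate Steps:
((-72 - 47)/(n - 18))*82 = ((-72 - 47)/(-35 - 18))*82 = -119/(-53)*82 = -119*(-1/53)*82 = (119/53)*82 = 9758/53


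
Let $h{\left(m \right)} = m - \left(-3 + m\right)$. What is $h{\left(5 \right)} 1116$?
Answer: $3348$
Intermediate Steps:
$h{\left(m \right)} = 3$
$h{\left(5 \right)} 1116 = 3 \cdot 1116 = 3348$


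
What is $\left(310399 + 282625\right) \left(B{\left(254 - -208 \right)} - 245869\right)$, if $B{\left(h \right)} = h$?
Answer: $-145532240768$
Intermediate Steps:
$\left(310399 + 282625\right) \left(B{\left(254 - -208 \right)} - 245869\right) = \left(310399 + 282625\right) \left(\left(254 - -208\right) - 245869\right) = 593024 \left(\left(254 + 208\right) - 245869\right) = 593024 \left(462 - 245869\right) = 593024 \left(-245407\right) = -145532240768$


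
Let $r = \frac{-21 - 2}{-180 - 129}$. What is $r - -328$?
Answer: $\frac{101375}{309} \approx 328.07$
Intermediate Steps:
$r = \frac{23}{309}$ ($r = - \frac{23}{-309} = \left(-23\right) \left(- \frac{1}{309}\right) = \frac{23}{309} \approx 0.074434$)
$r - -328 = \frac{23}{309} - -328 = \frac{23}{309} + 328 = \frac{101375}{309}$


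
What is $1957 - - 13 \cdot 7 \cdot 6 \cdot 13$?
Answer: $9055$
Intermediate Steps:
$1957 - - 13 \cdot 7 \cdot 6 \cdot 13 = 1957 - \left(-13\right) 42 \cdot 13 = 1957 - \left(-546\right) 13 = 1957 - -7098 = 1957 + 7098 = 9055$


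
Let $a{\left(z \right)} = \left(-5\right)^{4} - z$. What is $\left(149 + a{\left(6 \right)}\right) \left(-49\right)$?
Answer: $-37632$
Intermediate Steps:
$a{\left(z \right)} = 625 - z$
$\left(149 + a{\left(6 \right)}\right) \left(-49\right) = \left(149 + \left(625 - 6\right)\right) \left(-49\right) = \left(149 + 619\right) \left(-49\right) = 768 \left(-49\right) = -37632$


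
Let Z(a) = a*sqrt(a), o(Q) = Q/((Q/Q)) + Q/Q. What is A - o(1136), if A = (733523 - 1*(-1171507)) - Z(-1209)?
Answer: 1903893 + 1209*I*sqrt(1209) ≈ 1.9039e+6 + 42038.0*I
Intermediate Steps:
o(Q) = 1 + Q (o(Q) = Q/1 + 1 = Q*1 + 1 = Q + 1 = 1 + Q)
Z(a) = a**(3/2)
A = 1905030 + 1209*I*sqrt(1209) (A = (733523 - 1*(-1171507)) - (-1209)**(3/2) = (733523 + 1171507) - (-1209)*I*sqrt(1209) = 1905030 + 1209*I*sqrt(1209) ≈ 1.905e+6 + 42038.0*I)
A - o(1136) = (1905030 + 1209*I*sqrt(1209)) - (1 + 1136) = (1905030 + 1209*I*sqrt(1209)) - 1*1137 = (1905030 + 1209*I*sqrt(1209)) - 1137 = 1903893 + 1209*I*sqrt(1209)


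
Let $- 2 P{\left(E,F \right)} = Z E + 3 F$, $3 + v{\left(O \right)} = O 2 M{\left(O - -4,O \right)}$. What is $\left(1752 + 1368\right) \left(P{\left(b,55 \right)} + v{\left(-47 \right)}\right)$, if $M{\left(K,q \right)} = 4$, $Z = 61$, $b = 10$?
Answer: $-2391480$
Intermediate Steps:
$v{\left(O \right)} = -3 + 8 O$ ($v{\left(O \right)} = -3 + O 2 \cdot 4 = -3 + 2 O 4 = -3 + 8 O$)
$P{\left(E,F \right)} = - \frac{61 E}{2} - \frac{3 F}{2}$ ($P{\left(E,F \right)} = - \frac{61 E + 3 F}{2} = - \frac{3 F + 61 E}{2} = - \frac{61 E}{2} - \frac{3 F}{2}$)
$\left(1752 + 1368\right) \left(P{\left(b,55 \right)} + v{\left(-47 \right)}\right) = \left(1752 + 1368\right) \left(\left(\left(- \frac{61}{2}\right) 10 - \frac{165}{2}\right) + \left(-3 + 8 \left(-47\right)\right)\right) = 3120 \left(\left(-305 - \frac{165}{2}\right) - 379\right) = 3120 \left(- \frac{775}{2} - 379\right) = 3120 \left(- \frac{1533}{2}\right) = -2391480$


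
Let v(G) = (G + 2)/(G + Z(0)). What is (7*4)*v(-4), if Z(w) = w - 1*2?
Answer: 28/3 ≈ 9.3333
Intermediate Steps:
Z(w) = -2 + w (Z(w) = w - 2 = -2 + w)
v(G) = (2 + G)/(-2 + G) (v(G) = (G + 2)/(G + (-2 + 0)) = (2 + G)/(G - 2) = (2 + G)/(-2 + G))
(7*4)*v(-4) = (7*4)*((2 - 4)/(-2 - 4)) = 28*(-2/(-6)) = 28*(-⅙*(-2)) = 28*(⅓) = 28/3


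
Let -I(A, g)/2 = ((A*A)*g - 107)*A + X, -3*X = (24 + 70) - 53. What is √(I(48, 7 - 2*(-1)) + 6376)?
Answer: I*√17765826/3 ≈ 1405.0*I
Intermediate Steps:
X = -41/3 (X = -((24 + 70) - 53)/3 = -(94 - 53)/3 = -⅓*41 = -41/3 ≈ -13.667)
I(A, g) = 82/3 - 2*A*(-107 + g*A²) (I(A, g) = -2*(((A*A)*g - 107)*A - 41/3) = -2*((A²*g - 107)*A - 41/3) = -2*((g*A² - 107)*A - 41/3) = -2*((-107 + g*A²)*A - 41/3) = -2*(A*(-107 + g*A²) - 41/3) = -2*(-41/3 + A*(-107 + g*A²)) = 82/3 - 2*A*(-107 + g*A²))
√(I(48, 7 - 2*(-1)) + 6376) = √((82/3 + 214*48 - 2*(7 - 2*(-1))*48³) + 6376) = √((82/3 + 10272 - 2*(7 + 2)*110592) + 6376) = √((82/3 + 10272 - 2*9*110592) + 6376) = √((82/3 + 10272 - 1990656) + 6376) = √(-5941070/3 + 6376) = √(-5921942/3) = I*√17765826/3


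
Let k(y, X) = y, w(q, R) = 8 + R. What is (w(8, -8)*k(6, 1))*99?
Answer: 0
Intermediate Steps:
(w(8, -8)*k(6, 1))*99 = ((8 - 8)*6)*99 = (0*6)*99 = 0*99 = 0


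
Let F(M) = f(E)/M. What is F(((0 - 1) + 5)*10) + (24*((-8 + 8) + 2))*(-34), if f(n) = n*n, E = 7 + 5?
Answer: -8142/5 ≈ -1628.4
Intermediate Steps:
E = 12
f(n) = n²
F(M) = 144/M (F(M) = 12²/M = 144/M)
F(((0 - 1) + 5)*10) + (24*((-8 + 8) + 2))*(-34) = 144/((((0 - 1) + 5)*10)) + (24*((-8 + 8) + 2))*(-34) = 144/(((-1 + 5)*10)) + (24*(0 + 2))*(-34) = 144/((4*10)) + (24*2)*(-34) = 144/40 + 48*(-34) = 144*(1/40) - 1632 = 18/5 - 1632 = -8142/5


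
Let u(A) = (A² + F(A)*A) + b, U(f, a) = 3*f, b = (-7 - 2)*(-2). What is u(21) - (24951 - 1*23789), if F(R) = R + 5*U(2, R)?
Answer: 368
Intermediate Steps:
b = 18 (b = -9*(-2) = 18)
F(R) = 30 + R (F(R) = R + 5*(3*2) = R + 5*6 = R + 30 = 30 + R)
u(A) = 18 + A² + A*(30 + A) (u(A) = (A² + (30 + A)*A) + 18 = (A² + A*(30 + A)) + 18 = 18 + A² + A*(30 + A))
u(21) - (24951 - 1*23789) = (18 + 21² + 21*(30 + 21)) - (24951 - 1*23789) = (18 + 441 + 21*51) - (24951 - 23789) = (18 + 441 + 1071) - 1*1162 = 1530 - 1162 = 368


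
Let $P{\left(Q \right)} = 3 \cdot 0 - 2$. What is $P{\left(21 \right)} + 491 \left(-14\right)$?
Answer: $-6876$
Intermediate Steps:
$P{\left(Q \right)} = -2$ ($P{\left(Q \right)} = 0 - 2 = -2$)
$P{\left(21 \right)} + 491 \left(-14\right) = -2 + 491 \left(-14\right) = -2 - 6874 = -6876$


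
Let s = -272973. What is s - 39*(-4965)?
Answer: -79338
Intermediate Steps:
s - 39*(-4965) = -272973 - 39*(-4965) = -272973 - 1*(-193635) = -272973 + 193635 = -79338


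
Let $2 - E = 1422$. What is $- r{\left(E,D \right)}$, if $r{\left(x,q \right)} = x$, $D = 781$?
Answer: $1420$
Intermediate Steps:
$E = -1420$ ($E = 2 - 1422 = -1420$)
$- r{\left(E,D \right)} = \left(-1\right) \left(-1420\right) = 1420$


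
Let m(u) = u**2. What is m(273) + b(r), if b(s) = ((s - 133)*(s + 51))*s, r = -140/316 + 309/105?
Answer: 1206530611842933/21139047125 ≈ 57076.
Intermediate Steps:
r = 6912/2765 (r = -140*1/316 + 309*(1/105) = -35/79 + 103/35 = 6912/2765 ≈ 2.4998)
b(s) = s*(-133 + s)*(51 + s) (b(s) = ((-133 + s)*(51 + s))*s = s*(-133 + s)*(51 + s))
m(273) + b(r) = 273**2 + 6912*(-6783 + (6912/2765)**2 - 82*6912/2765)/2765 = 74529 + 6912*(-6783 + 47775744/7645225 - 566784/2765)/2765 = 74529 + (6912/2765)*(-53376943191/7645225) = 74529 - 368941431336192/21139047125 = 1206530611842933/21139047125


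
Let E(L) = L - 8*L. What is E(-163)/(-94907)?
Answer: -1141/94907 ≈ -0.012022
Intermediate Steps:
E(L) = -7*L
E(-163)/(-94907) = -7*(-163)/(-94907) = 1141*(-1/94907) = -1141/94907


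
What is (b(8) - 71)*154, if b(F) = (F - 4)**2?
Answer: -8470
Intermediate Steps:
b(F) = (-4 + F)**2
(b(8) - 71)*154 = ((-4 + 8)**2 - 71)*154 = (4**2 - 71)*154 = (16 - 71)*154 = -55*154 = -8470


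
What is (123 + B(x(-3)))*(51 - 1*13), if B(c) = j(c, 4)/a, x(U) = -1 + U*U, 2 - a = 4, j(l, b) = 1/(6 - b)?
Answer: 9329/2 ≈ 4664.5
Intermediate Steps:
a = -2 (a = 2 - 1*4 = 2 - 4 = -2)
x(U) = -1 + U**2
B(c) = -1/4 (B(c) = -1/(-6 + 4)/(-2) = -1/(-2)*(-1/2) = -1*(-1/2)*(-1/2) = (1/2)*(-1/2) = -1/4)
(123 + B(x(-3)))*(51 - 1*13) = (123 - 1/4)*(51 - 1*13) = 491*(51 - 13)/4 = (491/4)*38 = 9329/2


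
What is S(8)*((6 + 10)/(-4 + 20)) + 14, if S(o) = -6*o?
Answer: -34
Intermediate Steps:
S(8)*((6 + 10)/(-4 + 20)) + 14 = (-6*8)*((6 + 10)/(-4 + 20)) + 14 = -768/16 + 14 = -48*1 + 14 = -48 + 14 = -34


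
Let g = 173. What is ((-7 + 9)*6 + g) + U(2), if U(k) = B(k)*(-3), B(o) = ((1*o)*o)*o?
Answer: 161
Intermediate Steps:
B(o) = o³ (B(o) = (o*o)*o = o²*o = o³)
U(k) = -3*k³ (U(k) = k³*(-3) = -3*k³)
((-7 + 9)*6 + g) + U(2) = ((-7 + 9)*6 + 173) - 3*2³ = (2*6 + 173) - 3*8 = (12 + 173) - 24 = 185 - 24 = 161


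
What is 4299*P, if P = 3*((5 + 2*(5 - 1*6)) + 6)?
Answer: 116073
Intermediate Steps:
P = 27 (P = 3*((5 + 2*(5 - 6)) + 6) = 3*((5 + 2*(-1)) + 6) = 3*((5 - 2) + 6) = 3*(3 + 6) = 3*9 = 27)
4299*P = 4299*27 = 116073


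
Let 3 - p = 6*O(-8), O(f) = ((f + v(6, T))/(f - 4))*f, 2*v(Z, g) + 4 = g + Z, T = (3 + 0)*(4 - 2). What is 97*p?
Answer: 1843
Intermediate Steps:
T = 6 (T = 3*2 = 6)
v(Z, g) = -2 + Z/2 + g/2 (v(Z, g) = -2 + (g + Z)/2 = -2 + (Z + g)/2 = -2 + (Z/2 + g/2) = -2 + Z/2 + g/2)
O(f) = f*(4 + f)/(-4 + f) (O(f) = ((f + (-2 + (½)*6 + (½)*6))/(f - 4))*f = ((f + (-2 + 3 + 3))/(-4 + f))*f = ((f + 4)/(-4 + f))*f = ((4 + f)/(-4 + f))*f = f*(4 + f)/(-4 + f))
p = 19 (p = 3 - 6*(-8*(4 - 8)/(-4 - 8)) = 3 - 6*(-8*(-4)/(-12)) = 3 - 6*(-8*(-1/12)*(-4)) = 3 - 6*(-8)/3 = 3 - 1*(-16) = 3 + 16 = 19)
97*p = 97*19 = 1843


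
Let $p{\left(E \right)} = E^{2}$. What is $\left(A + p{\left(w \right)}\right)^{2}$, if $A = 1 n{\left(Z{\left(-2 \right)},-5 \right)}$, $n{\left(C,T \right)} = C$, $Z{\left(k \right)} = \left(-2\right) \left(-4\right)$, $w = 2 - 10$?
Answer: $5184$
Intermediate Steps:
$w = -8$
$Z{\left(k \right)} = 8$
$A = 8$ ($A = 1 \cdot 8 = 8$)
$\left(A + p{\left(w \right)}\right)^{2} = \left(8 + \left(-8\right)^{2}\right)^{2} = \left(8 + 64\right)^{2} = 72^{2} = 5184$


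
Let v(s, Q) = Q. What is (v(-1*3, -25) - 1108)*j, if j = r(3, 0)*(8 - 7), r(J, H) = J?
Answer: -3399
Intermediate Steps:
j = 3 (j = 3*(8 - 7) = 3*1 = 3)
(v(-1*3, -25) - 1108)*j = (-25 - 1108)*3 = -1133*3 = -3399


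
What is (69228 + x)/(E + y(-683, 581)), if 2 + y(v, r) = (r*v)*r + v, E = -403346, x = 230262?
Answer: -149745/115479097 ≈ -0.0012967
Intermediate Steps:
y(v, r) = -2 + v + v*r² (y(v, r) = -2 + ((r*v)*r + v) = -2 + (v*r² + v) = -2 + (v + v*r²) = -2 + v + v*r²)
(69228 + x)/(E + y(-683, 581)) = (69228 + 230262)/(-403346 + (-2 - 683 - 683*581²)) = 299490/(-403346 + (-2 - 683 - 683*337561)) = 299490/(-403346 + (-2 - 683 - 230554163)) = 299490/(-403346 - 230554848) = 299490/(-230958194) = 299490*(-1/230958194) = -149745/115479097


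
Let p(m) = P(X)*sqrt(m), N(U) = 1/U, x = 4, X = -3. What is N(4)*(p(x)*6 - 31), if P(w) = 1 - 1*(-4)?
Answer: 29/4 ≈ 7.2500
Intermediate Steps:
P(w) = 5 (P(w) = 1 + 4 = 5)
N(U) = 1/U
p(m) = 5*sqrt(m)
N(4)*(p(x)*6 - 31) = ((5*sqrt(4))*6 - 31)/4 = ((5*2)*6 - 31)/4 = (10*6 - 31)/4 = (60 - 31)/4 = (1/4)*29 = 29/4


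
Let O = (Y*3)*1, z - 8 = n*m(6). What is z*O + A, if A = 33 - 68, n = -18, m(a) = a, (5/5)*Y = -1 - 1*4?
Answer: 1465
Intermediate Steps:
Y = -5 (Y = -1 - 1*4 = -1 - 4 = -5)
z = -100 (z = 8 - 18*6 = 8 - 108 = -100)
A = -35
O = -15 (O = -5*3*1 = -15*1 = -15)
z*O + A = -100*(-15) - 35 = 1500 - 35 = 1465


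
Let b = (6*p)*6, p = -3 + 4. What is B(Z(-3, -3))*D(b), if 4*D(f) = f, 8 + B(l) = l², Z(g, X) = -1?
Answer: -63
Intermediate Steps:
p = 1
b = 36 (b = (6*1)*6 = 6*6 = 36)
B(l) = -8 + l²
D(f) = f/4
B(Z(-3, -3))*D(b) = (-8 + (-1)²)*((¼)*36) = (-8 + 1)*9 = -7*9 = -63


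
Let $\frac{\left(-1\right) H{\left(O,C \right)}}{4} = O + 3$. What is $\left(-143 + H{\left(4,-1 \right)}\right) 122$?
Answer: $-20862$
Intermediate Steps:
$H{\left(O,C \right)} = -12 - 4 O$ ($H{\left(O,C \right)} = - 4 \left(O + 3\right) = - 4 \left(3 + O\right) = -12 - 4 O$)
$\left(-143 + H{\left(4,-1 \right)}\right) 122 = \left(-143 - 28\right) 122 = \left(-171\right) 122 = -20862$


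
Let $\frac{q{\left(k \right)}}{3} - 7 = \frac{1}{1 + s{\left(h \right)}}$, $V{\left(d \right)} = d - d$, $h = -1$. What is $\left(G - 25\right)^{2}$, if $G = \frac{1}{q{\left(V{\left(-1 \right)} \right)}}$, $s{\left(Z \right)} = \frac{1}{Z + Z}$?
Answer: $\frac{454276}{729} \approx 623.15$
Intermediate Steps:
$s{\left(Z \right)} = \frac{1}{2 Z}$
$V{\left(d \right)} = 0$
$q{\left(k \right)} = 27$ ($q{\left(k \right)} = 21 + \frac{3}{1 + \frac{1}{2 \left(-1\right)}} = 21 + \frac{3}{1 + \frac{1}{2} \left(-1\right)} = 21 + \frac{3}{1 - \frac{1}{2}} = 21 + 3 \frac{1}{\frac{1}{2}} = 21 + 3 \cdot 2 = 21 + 6 = 27$)
$G = \frac{1}{27} \approx 0.037037$
$\left(G - 25\right)^{2} = \left(\frac{1}{27} - 25\right)^{2} = \left(- \frac{674}{27}\right)^{2} = \frac{454276}{729}$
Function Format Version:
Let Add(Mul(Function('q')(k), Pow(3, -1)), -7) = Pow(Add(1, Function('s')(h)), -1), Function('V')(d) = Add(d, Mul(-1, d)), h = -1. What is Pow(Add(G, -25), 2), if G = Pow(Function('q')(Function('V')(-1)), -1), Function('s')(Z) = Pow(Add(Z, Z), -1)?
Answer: Rational(454276, 729) ≈ 623.15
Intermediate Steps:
Function('s')(Z) = Mul(Rational(1, 2), Pow(Z, -1)) (Function('s')(Z) = Pow(Mul(2, Z), -1) = Mul(Rational(1, 2), Pow(Z, -1)))
Function('V')(d) = 0
Function('q')(k) = 27 (Function('q')(k) = Add(21, Mul(3, Pow(Add(1, Mul(Rational(1, 2), Pow(-1, -1))), -1))) = Add(21, Mul(3, Pow(Add(1, Mul(Rational(1, 2), -1)), -1))) = Add(21, Mul(3, Pow(Add(1, Rational(-1, 2)), -1))) = Add(21, Mul(3, Pow(Rational(1, 2), -1))) = Add(21, Mul(3, 2)) = Add(21, 6) = 27)
G = Rational(1, 27) (G = Pow(27, -1) = Rational(1, 27) ≈ 0.037037)
Pow(Add(G, -25), 2) = Pow(Add(Rational(1, 27), -25), 2) = Pow(Rational(-674, 27), 2) = Rational(454276, 729)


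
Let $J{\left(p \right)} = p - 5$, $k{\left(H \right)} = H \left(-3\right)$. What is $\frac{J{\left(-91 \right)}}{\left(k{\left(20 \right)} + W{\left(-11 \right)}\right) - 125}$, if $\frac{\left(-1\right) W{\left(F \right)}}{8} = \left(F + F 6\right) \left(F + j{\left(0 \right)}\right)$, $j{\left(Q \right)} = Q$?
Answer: $\frac{96}{6961} \approx 0.013791$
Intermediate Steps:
$k{\left(H \right)} = - 3 H$
$W{\left(F \right)} = - 56 F^{2}$ ($W{\left(F \right)} = - 8 \left(F + F 6\right) \left(F + 0\right) = - 8 \left(F + 6 F\right) F = - 8 \cdot 7 F F = - 8 \cdot 7 F^{2} = - 56 F^{2}$)
$J{\left(p \right)} = -5 + p$ ($J{\left(p \right)} = p - 5 = -5 + p$)
$\frac{J{\left(-91 \right)}}{\left(k{\left(20 \right)} + W{\left(-11 \right)}\right) - 125} = \frac{-5 - 91}{\left(\left(-3\right) 20 - 56 \left(-11\right)^{2}\right) - 125} = - \frac{96}{\left(-60 - 6776\right) - 125} = - \frac{96}{-6836 - 125} = - \frac{96}{-6961} = \left(-96\right) \left(- \frac{1}{6961}\right) = \frac{96}{6961}$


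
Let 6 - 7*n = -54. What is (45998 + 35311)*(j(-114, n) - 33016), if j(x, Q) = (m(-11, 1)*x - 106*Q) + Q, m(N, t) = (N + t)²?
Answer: -3684598644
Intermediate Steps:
n = 60/7 (n = 6/7 - ⅐*(-54) = 6/7 + 54/7 = 60/7 ≈ 8.5714)
j(x, Q) = -105*Q + 100*x (j(x, Q) = ((-11 + 1)²*x - 106*Q) + Q = ((-10)²*x - 106*Q) + Q = (100*x - 106*Q) + Q = (-106*Q + 100*x) + Q = -105*Q + 100*x)
(45998 + 35311)*(j(-114, n) - 33016) = (45998 + 35311)*((-105*60/7 + 100*(-114)) - 33016) = 81309*((-900 - 11400) - 33016) = 81309*(-12300 - 33016) = 81309*(-45316) = -3684598644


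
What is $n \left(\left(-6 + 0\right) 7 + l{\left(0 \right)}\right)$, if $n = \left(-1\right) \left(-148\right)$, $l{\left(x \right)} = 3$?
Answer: $-5772$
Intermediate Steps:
$n = 148$
$n \left(\left(-6 + 0\right) 7 + l{\left(0 \right)}\right) = 148 \left(\left(-6 + 0\right) 7 + 3\right) = 148 \left(\left(-6\right) 7 + 3\right) = 148 \left(-42 + 3\right) = 148 \left(-39\right) = -5772$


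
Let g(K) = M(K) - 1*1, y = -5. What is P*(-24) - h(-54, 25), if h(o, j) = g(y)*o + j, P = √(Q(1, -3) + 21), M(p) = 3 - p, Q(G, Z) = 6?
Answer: 353 - 72*√3 ≈ 228.29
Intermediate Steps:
P = 3*√3 (P = √(6 + 21) = √27 = 3*√3 ≈ 5.1962)
g(K) = 2 - K (g(K) = (3 - K) - 1*1 = (3 - K) - 1 = 2 - K)
h(o, j) = j + 7*o (h(o, j) = (2 - 1*(-5))*o + j = (2 + 5)*o + j = 7*o + j = j + 7*o)
P*(-24) - h(-54, 25) = (3*√3)*(-24) - (25 + 7*(-54)) = -72*√3 - (25 - 378) = -72*√3 - 1*(-353) = -72*√3 + 353 = 353 - 72*√3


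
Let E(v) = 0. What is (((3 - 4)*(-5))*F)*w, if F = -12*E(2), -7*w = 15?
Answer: 0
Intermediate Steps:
w = -15/7 (w = -⅐*15 = -15/7 ≈ -2.1429)
F = 0 (F = -12*0 = 0)
(((3 - 4)*(-5))*F)*w = (((3 - 4)*(-5))*0)*(-15/7) = (-1*(-5)*0)*(-15/7) = (5*0)*(-15/7) = 0*(-15/7) = 0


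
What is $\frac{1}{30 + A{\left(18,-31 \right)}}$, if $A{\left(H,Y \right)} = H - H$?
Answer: $\frac{1}{30} \approx 0.033333$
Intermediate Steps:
$A{\left(H,Y \right)} = 0$
$\frac{1}{30 + A{\left(18,-31 \right)}} = \frac{1}{30 + 0} = \frac{1}{30}$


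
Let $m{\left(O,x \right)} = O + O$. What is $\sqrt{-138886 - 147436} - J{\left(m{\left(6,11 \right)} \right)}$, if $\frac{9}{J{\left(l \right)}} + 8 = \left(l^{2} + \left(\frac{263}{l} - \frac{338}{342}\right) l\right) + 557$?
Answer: $- \frac{513}{53816} + i \sqrt{286322} \approx -0.0095325 + 535.09 i$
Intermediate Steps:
$m{\left(O,x \right)} = 2 O$
$J{\left(l \right)} = \frac{9}{549 + l^{2} + l \left(- \frac{169}{171} + \frac{263}{l}\right)}$ ($J{\left(l \right)} = \frac{9}{-8 + \left(\left(l^{2} + \left(\frac{263}{l} - \frac{338}{342}\right) l\right) + 557\right)} = \frac{9}{-8 + \left(\left(l^{2} + \left(\frac{263}{l} - \frac{169}{171}\right) l\right) + 557\right)} = \frac{9}{-8 + \left(\left(l^{2} + \left(- \frac{169}{171} + \frac{263}{l}\right) l\right) + 557\right)} = \frac{9}{-8 + \left(\left(l^{2} + l \left(- \frac{169}{171} + \frac{263}{l}\right)\right) + 557\right)} = \frac{9}{-8 + \left(557 + l^{2} + l \left(- \frac{169}{171} + \frac{263}{l}\right)\right)} = \frac{9}{549 + l^{2} + l \left(- \frac{169}{171} + \frac{263}{l}\right)}$)
$\sqrt{-138886 - 147436} - J{\left(m{\left(6,11 \right)} \right)} = \sqrt{-138886 - 147436} - \frac{1539}{138852 - 169 \cdot 2 \cdot 6 + 171 \left(2 \cdot 6\right)^{2}} = \sqrt{-286322} - \frac{1539}{138852 - 2028 + 171 \cdot 12^{2}} = i \sqrt{286322} - \frac{1539}{138852 - 2028 + 171 \cdot 144} = i \sqrt{286322} - \frac{1539}{138852 - 2028 + 24624} = i \sqrt{286322} - \frac{1539}{161448} = i \sqrt{286322} - 1539 \cdot \frac{1}{161448} = i \sqrt{286322} - \frac{513}{53816} = - \frac{513}{53816} + i \sqrt{286322}$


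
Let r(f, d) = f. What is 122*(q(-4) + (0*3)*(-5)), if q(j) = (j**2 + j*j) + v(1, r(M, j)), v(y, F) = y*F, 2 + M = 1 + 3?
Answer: 4148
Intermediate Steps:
M = 2 (M = -2 + (1 + 3) = -2 + 4 = 2)
v(y, F) = F*y
q(j) = 2 + 2*j**2 (q(j) = (j**2 + j*j) + 2*1 = (j**2 + j**2) + 2 = 2*j**2 + 2 = 2 + 2*j**2)
122*(q(-4) + (0*3)*(-5)) = 122*((2 + 2*(-4)**2) + (0*3)*(-5)) = 122*((2 + 2*16) + 0*(-5)) = 122*((2 + 32) + 0) = 122*(34 + 0) = 122*34 = 4148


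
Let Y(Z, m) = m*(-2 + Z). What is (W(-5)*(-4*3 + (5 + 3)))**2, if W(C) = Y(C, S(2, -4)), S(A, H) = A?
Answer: 3136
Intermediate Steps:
W(C) = -4 + 2*C (W(C) = 2*(-2 + C) = -4 + 2*C)
(W(-5)*(-4*3 + (5 + 3)))**2 = ((-4 + 2*(-5))*(-4*3 + (5 + 3)))**2 = ((-4 - 10)*(-12 + 8))**2 = (-14*(-4))**2 = 56**2 = 3136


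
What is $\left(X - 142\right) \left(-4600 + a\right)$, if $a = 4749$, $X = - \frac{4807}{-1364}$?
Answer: $- \frac{2558479}{124} \approx -20633.0$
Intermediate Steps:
$X = \frac{437}{124}$ ($X = \left(-4807\right) \left(- \frac{1}{1364}\right) = \frac{437}{124} \approx 3.5242$)
$\left(X - 142\right) \left(-4600 + a\right) = \left(\frac{437}{124} - 142\right) \left(-4600 + 4749\right) = \left(- \frac{17171}{124}\right) 149 = - \frac{2558479}{124}$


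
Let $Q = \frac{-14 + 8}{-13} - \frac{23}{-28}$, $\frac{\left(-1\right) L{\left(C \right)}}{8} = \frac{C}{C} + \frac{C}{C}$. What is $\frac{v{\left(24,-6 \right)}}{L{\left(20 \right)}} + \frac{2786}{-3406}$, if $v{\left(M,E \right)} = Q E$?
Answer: $- \frac{128501}{381472} \approx -0.33686$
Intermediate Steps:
$L{\left(C \right)} = -16$ ($L{\left(C \right)} = - 8 \left(\frac{C}{C} + \frac{C}{C}\right) = - 8 \left(1 + 1\right) = \left(-8\right) 2 = -16$)
$Q = \frac{467}{364}$ ($Q = \left(-6\right) \left(- \frac{1}{13}\right) - - \frac{23}{28} = \frac{6}{13} + \frac{23}{28} = \frac{467}{364} \approx 1.283$)
$v{\left(M,E \right)} = \frac{467 E}{364}$
$\frac{v{\left(24,-6 \right)}}{L{\left(20 \right)}} + \frac{2786}{-3406} = \frac{\frac{467}{364} \left(-6\right)}{-16} + \frac{2786}{-3406} = \left(- \frac{1401}{182}\right) \left(- \frac{1}{16}\right) + 2786 \left(- \frac{1}{3406}\right) = \frac{1401}{2912} - \frac{1393}{1703} = - \frac{128501}{381472}$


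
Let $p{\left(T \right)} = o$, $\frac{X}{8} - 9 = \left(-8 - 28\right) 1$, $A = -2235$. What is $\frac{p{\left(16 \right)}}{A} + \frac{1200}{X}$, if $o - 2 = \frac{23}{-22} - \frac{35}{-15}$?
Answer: $- \frac{273239}{49170} \approx -5.557$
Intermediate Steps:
$X = -216$ ($X = 72 + 8 \left(-8 - 28\right) 1 = 72 + 8 \left(\left(-36\right) 1\right) = 72 + 8 \left(-36\right) = 72 - 288 = -216$)
$o = \frac{217}{66}$ ($o = 2 + \left(\frac{23}{-22} - \frac{35}{-15}\right) = 2 + \left(23 \left(- \frac{1}{22}\right) - - \frac{7}{3}\right) = 2 + \left(- \frac{23}{22} + \frac{7}{3}\right) = 2 + \frac{85}{66} = \frac{217}{66} \approx 3.2879$)
$p{\left(T \right)} = \frac{217}{66}$
$\frac{p{\left(16 \right)}}{A} + \frac{1200}{X} = \frac{217}{66 \left(-2235\right)} + \frac{1200}{-216} = \frac{217}{66} \left(- \frac{1}{2235}\right) + 1200 \left(- \frac{1}{216}\right) = - \frac{217}{147510} - \frac{50}{9} = - \frac{273239}{49170}$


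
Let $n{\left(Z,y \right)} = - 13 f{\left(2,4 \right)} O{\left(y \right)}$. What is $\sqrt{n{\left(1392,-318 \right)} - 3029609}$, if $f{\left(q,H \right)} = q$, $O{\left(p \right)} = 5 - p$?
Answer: $i \sqrt{3038007} \approx 1743.0 i$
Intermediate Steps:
$n{\left(Z,y \right)} = -130 + 26 y$ ($n{\left(Z,y \right)} = \left(-13\right) 2 \left(5 - y\right) = - 26 \left(5 - y\right) = -130 + 26 y$)
$\sqrt{n{\left(1392,-318 \right)} - 3029609} = \sqrt{\left(-130 + 26 \left(-318\right)\right) - 3029609} = \sqrt{\left(-130 - 8268\right) - 3029609} = \sqrt{-8398 - 3029609} = \sqrt{-3038007} = i \sqrt{3038007}$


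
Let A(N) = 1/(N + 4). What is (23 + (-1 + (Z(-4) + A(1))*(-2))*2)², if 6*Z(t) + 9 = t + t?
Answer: 223729/225 ≈ 994.35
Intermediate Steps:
A(N) = 1/(4 + N)
Z(t) = -3/2 + t/3 (Z(t) = -3/2 + (t + t)/6 = -3/2 + (2*t)/6 = -3/2 + t/3)
(23 + (-1 + (Z(-4) + A(1))*(-2))*2)² = (23 + (-1 + ((-3/2 + (⅓)*(-4)) + 1/(4 + 1))*(-2))*2)² = (23 + (-1 + ((-3/2 - 4/3) + 1/5)*(-2))*2)² = (23 + (-1 + (-17/6 + ⅕)*(-2))*2)² = (23 + (-1 - 79/30*(-2))*2)² = (23 + (-1 + 79/15)*2)² = (23 + (64/15)*2)² = (23 + 128/15)² = (473/15)² = 223729/225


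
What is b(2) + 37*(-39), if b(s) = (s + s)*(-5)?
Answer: -1463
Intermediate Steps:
b(s) = -10*s (b(s) = (2*s)*(-5) = -10*s)
b(2) + 37*(-39) = -10*2 + 37*(-39) = -20 - 1443 = -1463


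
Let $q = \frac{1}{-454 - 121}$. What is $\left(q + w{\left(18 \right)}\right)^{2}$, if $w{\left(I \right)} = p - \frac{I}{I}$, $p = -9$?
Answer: $\frac{33074001}{330625} \approx 100.03$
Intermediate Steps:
$q = - \frac{1}{575}$ ($q = \frac{1}{-575} = - \frac{1}{575} \approx -0.0017391$)
$w{\left(I \right)} = -10$ ($w{\left(I \right)} = -9 - \frac{I}{I} = -9 - 1 = -10$)
$\left(q + w{\left(18 \right)}\right)^{2} = \left(- \frac{1}{575} - 10\right)^{2} = \left(- \frac{5751}{575}\right)^{2} = \frac{33074001}{330625}$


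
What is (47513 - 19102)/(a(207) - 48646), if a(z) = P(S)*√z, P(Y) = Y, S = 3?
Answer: -1382081506/2366431453 - 255699*√23/2366431453 ≈ -0.58455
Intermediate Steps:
a(z) = 3*√z
(47513 - 19102)/(a(207) - 48646) = (47513 - 19102)/(3*√207 - 48646) = 28411/(3*(3*√23) - 48646) = 28411/(9*√23 - 48646) = 28411/(-48646 + 9*√23)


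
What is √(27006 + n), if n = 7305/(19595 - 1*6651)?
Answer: 3*√31422725769/3236 ≈ 164.34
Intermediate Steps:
n = 7305/12944 (n = 7305/(19595 - 6651) = 7305/12944 ≈ 0.56435)
√(27006 + n) = √(27006 + 7305/12944) = √(349572969/12944) = 3*√31422725769/3236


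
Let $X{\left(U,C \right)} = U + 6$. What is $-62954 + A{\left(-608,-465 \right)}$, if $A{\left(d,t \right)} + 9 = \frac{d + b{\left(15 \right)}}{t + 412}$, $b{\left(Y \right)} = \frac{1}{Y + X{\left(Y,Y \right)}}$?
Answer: $- \frac{120111517}{1908} \approx -62952.0$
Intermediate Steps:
$X{\left(U,C \right)} = 6 + U$
$b{\left(Y \right)} = \frac{1}{6 + 2 Y}$ ($b{\left(Y \right)} = \frac{1}{Y + \left(6 + Y\right)} = \frac{1}{6 + 2 Y}$)
$A{\left(d,t \right)} = -9 + \frac{\frac{1}{36} + d}{412 + t}$ ($A{\left(d,t \right)} = -9 + \frac{d + \frac{1}{2 \left(3 + 15\right)}}{t + 412} = -9 + \frac{d + \frac{1}{2 \cdot 18}}{412 + t} = -9 + \frac{d + \frac{1}{2} \cdot \frac{1}{18}}{412 + t} = -9 + \frac{d + \frac{1}{36}}{412 + t} = -9 + \frac{\frac{1}{36} + d}{412 + t}$)
$-62954 + A{\left(-608,-465 \right)} = -62954 + \frac{- \frac{133487}{36} - 608 - -4185}{412 - 465} = -62954 + \frac{- \frac{133487}{36} - 608 + 4185}{-53} = -62954 - - \frac{4715}{1908} = -62954 + \frac{4715}{1908} = - \frac{120111517}{1908}$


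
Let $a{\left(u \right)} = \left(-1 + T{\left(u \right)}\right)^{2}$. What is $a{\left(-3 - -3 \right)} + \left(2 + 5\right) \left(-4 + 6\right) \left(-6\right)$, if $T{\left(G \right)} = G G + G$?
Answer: $-83$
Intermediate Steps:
$T{\left(G \right)} = G + G^{2}$ ($T{\left(G \right)} = G^{2} + G = G + G^{2}$)
$a{\left(u \right)} = \left(-1 + u \left(1 + u\right)\right)^{2}$
$a{\left(-3 - -3 \right)} + \left(2 + 5\right) \left(-4 + 6\right) \left(-6\right) = \left(-1 + \left(-3 - -3\right) \left(1 - 0\right)\right)^{2} + \left(2 + 5\right) \left(-4 + 6\right) \left(-6\right) = \left(-1 + \left(-3 + 3\right) \left(1 + \left(-3 + 3\right)\right)\right)^{2} + 7 \cdot 2 \left(-6\right) = \left(-1 + 0 \left(1 + 0\right)\right)^{2} + 14 \left(-6\right) = \left(-1 + 0 \cdot 1\right)^{2} - 84 = \left(-1 + 0\right)^{2} - 84 = \left(-1\right)^{2} - 84 = 1 - 84 = -83$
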